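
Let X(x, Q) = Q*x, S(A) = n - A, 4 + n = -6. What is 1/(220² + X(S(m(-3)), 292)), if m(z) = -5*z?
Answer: 1/41100 ≈ 2.4331e-5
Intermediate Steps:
n = -10 (n = -4 - 6 = -10)
S(A) = -10 - A
1/(220² + X(S(m(-3)), 292)) = 1/(220² + 292*(-10 - (-5)*(-3))) = 1/(48400 + 292*(-10 - 1*15)) = 1/(48400 + 292*(-10 - 15)) = 1/(48400 + 292*(-25)) = 1/(48400 - 7300) = 1/41100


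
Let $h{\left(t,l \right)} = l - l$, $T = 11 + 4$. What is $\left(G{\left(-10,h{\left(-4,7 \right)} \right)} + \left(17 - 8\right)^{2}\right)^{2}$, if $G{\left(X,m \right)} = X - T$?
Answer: $3136$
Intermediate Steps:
$T = 15$
$h{\left(t,l \right)} = 0$
$G{\left(X,m \right)} = -15 + X$ ($G{\left(X,m \right)} = X - 15 = -15 + X$)
$\left(G{\left(-10,h{\left(-4,7 \right)} \right)} + \left(17 - 8\right)^{2}\right)^{2} = \left(\left(-15 - 10\right) + \left(17 - 8\right)^{2}\right)^{2} = \left(-25 + 9^{2}\right)^{2} = \left(-25 + 81\right)^{2} = 56^{2} = 3136$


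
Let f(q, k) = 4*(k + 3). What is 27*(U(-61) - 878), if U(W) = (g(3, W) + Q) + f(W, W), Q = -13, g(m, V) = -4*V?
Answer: -23733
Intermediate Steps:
f(q, k) = 12 + 4*k (f(q, k) = 4*(3 + k) = 12 + 4*k)
U(W) = -1 (U(W) = (-4*W - 13) + (12 + 4*W) = (-13 - 4*W) + (12 + 4*W) = -1)
27*(U(-61) - 878) = 27*(-1 - 878) = 27*(-879) = -23733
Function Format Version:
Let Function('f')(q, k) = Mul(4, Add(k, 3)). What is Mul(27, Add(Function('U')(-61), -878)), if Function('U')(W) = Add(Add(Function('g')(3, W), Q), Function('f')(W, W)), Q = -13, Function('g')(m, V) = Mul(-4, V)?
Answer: -23733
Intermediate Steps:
Function('f')(q, k) = Add(12, Mul(4, k)) (Function('f')(q, k) = Mul(4, Add(3, k)) = Add(12, Mul(4, k)))
Function('U')(W) = -1 (Function('U')(W) = Add(Add(Mul(-4, W), -13), Add(12, Mul(4, W))) = Add(Add(-13, Mul(-4, W)), Add(12, Mul(4, W))) = -1)
Mul(27, Add(Function('U')(-61), -878)) = Mul(27, Add(-1, -878)) = Mul(27, -879) = -23733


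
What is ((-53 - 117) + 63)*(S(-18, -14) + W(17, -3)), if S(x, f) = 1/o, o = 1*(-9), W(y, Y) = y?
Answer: -16264/9 ≈ -1807.1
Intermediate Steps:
o = -9
S(x, f) = -⅑ (S(x, f) = 1/(-9) = -⅑)
((-53 - 117) + 63)*(S(-18, -14) + W(17, -3)) = ((-53 - 117) + 63)*(-⅑ + 17) = (-170 + 63)*(152/9) = -107*152/9 = -16264/9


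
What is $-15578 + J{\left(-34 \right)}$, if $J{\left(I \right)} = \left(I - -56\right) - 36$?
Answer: $-15592$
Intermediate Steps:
$J{\left(I \right)} = 20 + I$ ($J{\left(I \right)} = \left(I + 56\right) - 36 = \left(56 + I\right) - 36 = 20 + I$)
$-15578 + J{\left(-34 \right)} = -15578 + \left(20 - 34\right) = -15578 - 14 = -15592$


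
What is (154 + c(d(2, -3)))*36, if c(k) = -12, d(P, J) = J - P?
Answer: 5112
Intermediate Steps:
(154 + c(d(2, -3)))*36 = (154 - 12)*36 = 142*36 = 5112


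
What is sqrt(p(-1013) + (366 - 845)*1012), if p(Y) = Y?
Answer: I*sqrt(485761) ≈ 696.97*I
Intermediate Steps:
sqrt(p(-1013) + (366 - 845)*1012) = sqrt(-1013 + (366 - 845)*1012) = sqrt(-1013 - 479*1012) = sqrt(-1013 - 484748) = sqrt(-485761) = I*sqrt(485761)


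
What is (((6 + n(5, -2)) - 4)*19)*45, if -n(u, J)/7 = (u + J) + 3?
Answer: -34200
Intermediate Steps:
n(u, J) = -21 - 7*J - 7*u (n(u, J) = -7*((u + J) + 3) = -7*((J + u) + 3) = -7*(3 + J + u) = -21 - 7*J - 7*u)
(((6 + n(5, -2)) - 4)*19)*45 = (((6 + (-21 - 7*(-2) - 7*5)) - 4)*19)*45 = (((6 + (-21 + 14 - 35)) - 4)*19)*45 = (((6 - 42) - 4)*19)*45 = ((-36 - 4)*19)*45 = -40*19*45 = -760*45 = -34200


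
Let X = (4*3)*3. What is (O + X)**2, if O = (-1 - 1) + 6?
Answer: 1600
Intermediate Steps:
O = 4 (O = -2 + 6 = 4)
X = 36 (X = 12*3 = 36)
(O + X)**2 = (4 + 36)**2 = 40**2 = 1600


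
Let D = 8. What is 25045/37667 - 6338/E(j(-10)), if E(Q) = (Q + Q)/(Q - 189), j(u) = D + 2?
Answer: 21366893867/376670 ≈ 56726.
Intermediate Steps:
j(u) = 10 (j(u) = 8 + 2 = 10)
E(Q) = 2*Q/(-189 + Q) (E(Q) = (2*Q)/(-189 + Q) = 2*Q/(-189 + Q))
25045/37667 - 6338/E(j(-10)) = 25045/37667 - 6338/(2*10/(-189 + 10)) = 25045*(1/37667) - 6338/(2*10/(-179)) = 25045/37667 - 6338/(2*10*(-1/179)) = 25045/37667 - 6338/(-20/179) = 25045/37667 - 6338*(-179/20) = 25045/37667 + 567251/10 = 21366893867/376670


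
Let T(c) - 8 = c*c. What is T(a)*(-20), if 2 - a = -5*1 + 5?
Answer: -240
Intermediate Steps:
a = 2 (a = 2 - (-5*1 + 5) = 2 - (-5 + 5) = 2 - 1*0 = 2 + 0 = 2)
T(c) = 8 + c**2 (T(c) = 8 + c*c = 8 + c**2)
T(a)*(-20) = (8 + 2**2)*(-20) = (8 + 4)*(-20) = 12*(-20) = -240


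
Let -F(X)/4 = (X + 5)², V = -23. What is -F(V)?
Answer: 1296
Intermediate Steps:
F(X) = -4*(5 + X)² (F(X) = -4*(X + 5)² = -4*(5 + X)²)
-F(V) = -(-4)*(5 - 23)² = -(-4)*(-18)² = -(-4)*324 = -1*(-1296) = 1296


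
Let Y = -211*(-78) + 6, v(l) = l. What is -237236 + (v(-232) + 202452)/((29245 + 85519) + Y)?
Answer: -7782950897/32807 ≈ -2.3723e+5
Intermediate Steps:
Y = 16464 (Y = 16458 + 6 = 16464)
-237236 + (v(-232) + 202452)/((29245 + 85519) + Y) = -237236 + (-232 + 202452)/((29245 + 85519) + 16464) = -237236 + 202220/(114764 + 16464) = -237236 + 202220/131228 = -237236 + 202220*(1/131228) = -237236 + 50555/32807 = -7782950897/32807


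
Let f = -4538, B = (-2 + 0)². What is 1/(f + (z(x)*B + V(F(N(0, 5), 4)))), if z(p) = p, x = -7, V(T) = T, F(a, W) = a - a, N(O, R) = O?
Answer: -1/4566 ≈ -0.00021901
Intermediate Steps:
F(a, W) = 0
B = 4 (B = (-2)² = 4)
1/(f + (z(x)*B + V(F(N(0, 5), 4)))) = 1/(-4538 + (-7*4 + 0)) = 1/(-4538 + (-28 + 0)) = 1/(-4538 - 28) = 1/(-4566) = -1/4566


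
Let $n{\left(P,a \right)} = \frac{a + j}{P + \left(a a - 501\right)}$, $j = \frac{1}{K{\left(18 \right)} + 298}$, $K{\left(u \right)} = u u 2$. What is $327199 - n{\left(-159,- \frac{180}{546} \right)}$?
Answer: $\frac{1691446642223941}{5169473760} \approx 3.272 \cdot 10^{5}$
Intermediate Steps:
$K{\left(u \right)} = 2 u^{2}$ ($K{\left(u \right)} = u^{2} \cdot 2 = 2 u^{2}$)
$j = \frac{1}{946}$ ($j = \frac{1}{2 \cdot 18^{2} + 298} = \frac{1}{2 \cdot 324 + 298} = \frac{1}{648 + 298} = \frac{1}{946} \approx 0.0010571$)
$n{\left(P,a \right)} = \frac{\frac{1}{946} + a}{-501 + P + a^{2}}$ ($n{\left(P,a \right)} = \frac{a + \frac{1}{946}}{P + \left(a a - 501\right)} = \frac{\frac{1}{946} + a}{P + \left(a^{2} - 501\right)} = \frac{\frac{1}{946} + a}{P + \left(-501 + a^{2}\right)} = \frac{\frac{1}{946} + a}{-501 + P + a^{2}}$)
$327199 - n{\left(-159,- \frac{180}{546} \right)} = 327199 - \frac{\frac{1}{946} - \frac{180}{546}}{-501 - 159 + \left(- \frac{180}{546}\right)^{2}} = 327199 - \frac{\frac{1}{946} - \frac{30}{91}}{-501 - 159 + \left(\left(-180\right) \frac{1}{546}\right)^{2}} = 327199 - \frac{\frac{1}{946} - \frac{30}{91}}{-501 - 159 + \left(- \frac{30}{91}\right)^{2}} = 327199 - \frac{1}{-501 - 159 + \frac{900}{8281}} \left(- \frac{28289}{86086}\right) = 327199 - \frac{1}{- \frac{5464560}{8281}} \left(- \frac{28289}{86086}\right) = 327199 - \left(- \frac{8281}{5464560}\right) \left(- \frac{28289}{86086}\right) = 327199 - \frac{2574299}{5169473760} = \frac{1691446642223941}{5169473760}$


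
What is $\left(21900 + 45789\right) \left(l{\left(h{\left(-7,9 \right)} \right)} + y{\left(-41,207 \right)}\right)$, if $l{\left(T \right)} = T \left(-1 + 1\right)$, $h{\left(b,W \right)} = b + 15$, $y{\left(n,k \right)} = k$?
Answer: $14011623$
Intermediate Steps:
$h{\left(b,W \right)} = 15 + b$
$l{\left(T \right)} = 0$ ($l{\left(T \right)} = T 0 = 0$)
$\left(21900 + 45789\right) \left(l{\left(h{\left(-7,9 \right)} \right)} + y{\left(-41,207 \right)}\right) = \left(21900 + 45789\right) \left(0 + 207\right) = 67689 \cdot 207 = 14011623$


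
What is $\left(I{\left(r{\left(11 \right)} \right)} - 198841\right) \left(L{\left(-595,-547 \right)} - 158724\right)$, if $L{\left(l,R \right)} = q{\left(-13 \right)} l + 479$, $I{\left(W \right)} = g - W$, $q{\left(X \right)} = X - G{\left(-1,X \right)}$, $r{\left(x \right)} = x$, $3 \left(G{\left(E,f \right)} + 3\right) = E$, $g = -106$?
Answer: $\frac{91019305840}{3} \approx 3.034 \cdot 10^{10}$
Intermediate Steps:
$G{\left(E,f \right)} = -3 + \frac{E}{3}$
$q{\left(X \right)} = \frac{10}{3} + X$ ($q{\left(X \right)} = X - \left(-3 + \frac{1}{3} \left(-1\right)\right) = X - \left(-3 - \frac{1}{3}\right) = X - - \frac{10}{3} = X + \frac{10}{3} = \frac{10}{3} + X$)
$I{\left(W \right)} = -106 - W$
$L{\left(l,R \right)} = 479 - \frac{29 l}{3}$ ($L{\left(l,R \right)} = \left(\frac{10}{3} - 13\right) l + 479 = - \frac{29 l}{3} + 479 = 479 - \frac{29 l}{3}$)
$\left(I{\left(r{\left(11 \right)} \right)} - 198841\right) \left(L{\left(-595,-547 \right)} - 158724\right) = \left(\left(-106 - 11\right) - 198841\right) \left(\left(479 - - \frac{17255}{3}\right) - 158724\right) = \left(\left(-106 - 11\right) - 198841\right) \left(\left(479 + \frac{17255}{3}\right) - 158724\right) = \left(-117 - 198841\right) \left(\frac{18692}{3} - 158724\right) = \left(-198958\right) \left(- \frac{457480}{3}\right) = \frac{91019305840}{3}$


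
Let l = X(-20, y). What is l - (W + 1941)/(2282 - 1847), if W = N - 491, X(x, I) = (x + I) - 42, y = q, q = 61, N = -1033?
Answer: -284/145 ≈ -1.9586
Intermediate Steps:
y = 61
X(x, I) = -42 + I + x (X(x, I) = (I + x) - 42 = -42 + I + x)
W = -1524 (W = -1033 - 491 = -1524)
l = -1 (l = -42 + 61 - 20 = -1)
l - (W + 1941)/(2282 - 1847) = -1 - (-1524 + 1941)/(2282 - 1847) = -1 - 417/435 = -1 - 1*139/145 = -1 - 139/145 = -284/145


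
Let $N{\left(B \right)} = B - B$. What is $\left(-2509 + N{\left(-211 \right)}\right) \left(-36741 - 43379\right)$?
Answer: $201021080$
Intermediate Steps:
$N{\left(B \right)} = 0$
$\left(-2509 + N{\left(-211 \right)}\right) \left(-36741 - 43379\right) = \left(-2509 + 0\right) \left(-36741 - 43379\right) = \left(-2509\right) \left(-80120\right) = 201021080$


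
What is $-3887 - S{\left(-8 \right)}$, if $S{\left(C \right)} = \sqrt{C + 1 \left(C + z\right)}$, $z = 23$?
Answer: $-3887 - \sqrt{7} \approx -3889.6$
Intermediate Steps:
$S{\left(C \right)} = \sqrt{23 + 2 C}$ ($S{\left(C \right)} = \sqrt{C + 1 \left(C + 23\right)} = \sqrt{C + 1 \left(23 + C\right)} = \sqrt{C + \left(23 + C\right)} = \sqrt{23 + 2 C}$)
$-3887 - S{\left(-8 \right)} = -3887 - \sqrt{23 + 2 \left(-8\right)} = -3887 - \sqrt{23 - 16} = -3887 - \sqrt{7}$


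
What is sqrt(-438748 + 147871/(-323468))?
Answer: I*sqrt(11476732456305645)/161734 ≈ 662.38*I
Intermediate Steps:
sqrt(-438748 + 147871/(-323468)) = sqrt(-438748 + 147871*(-1/323468)) = sqrt(-438748 - 147871/323468) = sqrt(-141921085935/323468) = I*sqrt(11476732456305645)/161734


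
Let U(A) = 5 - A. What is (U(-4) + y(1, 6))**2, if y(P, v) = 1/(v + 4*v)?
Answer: 73441/900 ≈ 81.601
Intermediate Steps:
y(P, v) = 1/(5*v)
(U(-4) + y(1, 6))**2 = ((5 - 1*(-4)) + (1/5)/6)**2 = ((5 + 4) + (1/5)*(1/6))**2 = (9 + 1/30)**2 = (271/30)**2 = 73441/900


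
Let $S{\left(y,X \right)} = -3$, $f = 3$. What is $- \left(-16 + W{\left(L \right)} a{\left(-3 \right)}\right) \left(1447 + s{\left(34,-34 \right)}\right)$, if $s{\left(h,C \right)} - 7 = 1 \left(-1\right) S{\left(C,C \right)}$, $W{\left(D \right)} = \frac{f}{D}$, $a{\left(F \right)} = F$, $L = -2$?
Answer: $\frac{33511}{2} \approx 16756.0$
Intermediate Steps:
$W{\left(D \right)} = \frac{3}{D}$
$s{\left(h,C \right)} = 10$ ($s{\left(h,C \right)} = 7 + 1 \left(-1\right) \left(-3\right) = 7 - -3 = 7 + 3 = 10$)
$- \left(-16 + W{\left(L \right)} a{\left(-3 \right)}\right) \left(1447 + s{\left(34,-34 \right)}\right) = - \left(-16 + \frac{3}{-2} \left(-3\right)\right) \left(1447 + 10\right) = - \left(-16 + 3 \left(- \frac{1}{2}\right) \left(-3\right)\right) 1457 = - \left(-16 - - \frac{9}{2}\right) 1457 = - \left(-16 + \frac{9}{2}\right) 1457 = - \frac{\left(-23\right) 1457}{2} = \left(-1\right) \left(- \frac{33511}{2}\right) = \frac{33511}{2}$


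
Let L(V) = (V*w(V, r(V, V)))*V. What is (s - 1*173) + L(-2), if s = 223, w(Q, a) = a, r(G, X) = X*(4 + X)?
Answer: 34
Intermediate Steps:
L(V) = V³*(4 + V) (L(V) = (V*(V*(4 + V)))*V = (V²*(4 + V))*V = V³*(4 + V))
(s - 1*173) + L(-2) = (223 - 1*173) + (-2)³*(4 - 2) = (223 - 173) - 8*2 = 50 - 16 = 34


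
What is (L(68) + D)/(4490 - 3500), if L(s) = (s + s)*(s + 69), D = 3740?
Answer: 11186/495 ≈ 22.598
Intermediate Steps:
L(s) = 2*s*(69 + s) (L(s) = (2*s)*(69 + s) = 2*s*(69 + s))
(L(68) + D)/(4490 - 3500) = (2*68*(69 + 68) + 3740)/(4490 - 3500) = (2*68*137 + 3740)/990 = (18632 + 3740)*(1/990) = 22372*(1/990) = 11186/495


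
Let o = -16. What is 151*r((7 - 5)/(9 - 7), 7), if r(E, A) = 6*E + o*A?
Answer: -16006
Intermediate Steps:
r(E, A) = -16*A + 6*E (r(E, A) = 6*E - 16*A = -16*A + 6*E)
151*r((7 - 5)/(9 - 7), 7) = 151*(-16*7 + 6*((7 - 5)/(9 - 7))) = 151*(-112 + 6*(2/2)) = 151*(-112 + 6*(2*(½))) = 151*(-112 + 6*1) = 151*(-112 + 6) = 151*(-106) = -16006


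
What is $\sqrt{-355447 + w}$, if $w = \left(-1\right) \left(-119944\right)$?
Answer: $3 i \sqrt{26167} \approx 485.29 i$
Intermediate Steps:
$w = 119944$
$\sqrt{-355447 + w} = \sqrt{-355447 + 119944} = \sqrt{-235503} = 3 i \sqrt{26167}$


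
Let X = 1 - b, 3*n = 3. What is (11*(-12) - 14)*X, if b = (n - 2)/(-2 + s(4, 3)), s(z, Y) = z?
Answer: -219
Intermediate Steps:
n = 1 (n = (1/3)*3 = 1)
b = -1/2 (b = (1 - 2)/(-2 + 4) = -1/2 ≈ -0.50000)
X = 3/2 (X = 1 - 1*(-1/2) = 1 + 1/2 = 3/2 ≈ 1.5000)
(11*(-12) - 14)*X = (11*(-12) - 14)*(3/2) = (-132 - 14)*(3/2) = -146*3/2 = -219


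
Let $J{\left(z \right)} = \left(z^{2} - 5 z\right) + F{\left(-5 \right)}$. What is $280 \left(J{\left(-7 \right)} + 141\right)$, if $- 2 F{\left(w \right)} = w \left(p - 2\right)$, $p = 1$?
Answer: $62300$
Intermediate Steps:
$F{\left(w \right)} = \frac{w}{2}$ ($F{\left(w \right)} = - \frac{w \left(1 - 2\right)}{2} = - \frac{w \left(-1\right)}{2} = - \frac{\left(-1\right) w}{2} = \frac{w}{2}$)
$J{\left(z \right)} = - \frac{5}{2} + z^{2} - 5 z$ ($J{\left(z \right)} = \left(z^{2} - 5 z\right) + \frac{1}{2} \left(-5\right) = \left(z^{2} - 5 z\right) - \frac{5}{2} = - \frac{5}{2} + z^{2} - 5 z$)
$280 \left(J{\left(-7 \right)} + 141\right) = 280 \left(\left(- \frac{5}{2} + \left(-7\right)^{2} - -35\right) + 141\right) = 280 \left(\left(- \frac{5}{2} + 49 + 35\right) + 141\right) = 280 \left(\frac{163}{2} + 141\right) = 280 \cdot \frac{445}{2} = 62300$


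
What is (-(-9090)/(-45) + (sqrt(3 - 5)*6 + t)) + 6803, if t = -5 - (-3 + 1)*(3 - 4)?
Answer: 6594 + 6*I*sqrt(2) ≈ 6594.0 + 8.4853*I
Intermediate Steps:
t = -7 (t = -5 - (-2)*(-1) = -5 - 1*2 = -5 - 2 = -7)
(-(-9090)/(-45) + (sqrt(3 - 5)*6 + t)) + 6803 = (-(-9090)/(-45) + (sqrt(3 - 5)*6 - 7)) + 6803 = (-(-9090)*(-1)/45 + (sqrt(-2)*6 - 7)) + 6803 = (-90*101/45 + ((I*sqrt(2))*6 - 7)) + 6803 = (-202 + (6*I*sqrt(2) - 7)) + 6803 = (-202 + (-7 + 6*I*sqrt(2))) + 6803 = (-209 + 6*I*sqrt(2)) + 6803 = 6594 + 6*I*sqrt(2)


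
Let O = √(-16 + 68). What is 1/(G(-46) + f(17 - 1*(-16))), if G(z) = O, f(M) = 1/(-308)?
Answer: 308/4932927 + 189728*√13/4932927 ≈ 0.13874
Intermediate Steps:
f(M) = -1/308
O = 2*√13 (O = √52 = 2*√13 ≈ 7.2111)
G(z) = 2*√13
1/(G(-46) + f(17 - 1*(-16))) = 1/(2*√13 - 1/308) = 1/(-1/308 + 2*√13)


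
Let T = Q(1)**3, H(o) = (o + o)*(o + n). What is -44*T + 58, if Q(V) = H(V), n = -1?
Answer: 58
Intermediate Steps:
H(o) = 2*o*(-1 + o) (H(o) = (o + o)*(o - 1) = (2*o)*(-1 + o) = 2*o*(-1 + o))
Q(V) = 2*V*(-1 + V)
T = 0 (T = (2*1*(-1 + 1))**3 = (2*1*0)**3 = 0**3 = 0)
-44*T + 58 = -44*0 + 58 = 0 + 58 = 58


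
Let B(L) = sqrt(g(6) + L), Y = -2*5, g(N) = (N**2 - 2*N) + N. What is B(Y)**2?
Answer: 20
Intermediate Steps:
g(N) = N**2 - N
Y = -10
B(L) = sqrt(30 + L) (B(L) = sqrt(6*(-1 + 6) + L) = sqrt(6*5 + L) = sqrt(30 + L))
B(Y)**2 = (sqrt(30 - 10))**2 = (sqrt(20))**2 = (2*sqrt(5))**2 = 20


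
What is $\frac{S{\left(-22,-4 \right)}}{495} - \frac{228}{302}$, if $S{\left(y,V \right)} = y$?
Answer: $- \frac{5432}{6795} \approx -0.79941$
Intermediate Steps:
$\frac{S{\left(-22,-4 \right)}}{495} - \frac{228}{302} = - \frac{22}{495} - \frac{228}{302} = \left(-22\right) \frac{1}{495} - \frac{114}{151} = - \frac{2}{45} - \frac{114}{151} = - \frac{5432}{6795}$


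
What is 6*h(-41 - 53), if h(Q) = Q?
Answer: -564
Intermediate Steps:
6*h(-41 - 53) = 6*(-41 - 53) = 6*(-94) = -564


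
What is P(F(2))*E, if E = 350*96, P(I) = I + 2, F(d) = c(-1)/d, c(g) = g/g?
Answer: 84000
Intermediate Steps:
c(g) = 1
F(d) = 1/d
P(I) = 2 + I
E = 33600
P(F(2))*E = (2 + 1/2)*33600 = (2 + ½)*33600 = (5/2)*33600 = 84000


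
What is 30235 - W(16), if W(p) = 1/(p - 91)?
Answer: 2267626/75 ≈ 30235.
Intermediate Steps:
W(p) = 1/(-91 + p)
30235 - W(16) = 30235 - 1/(-91 + 16) = 30235 - 1/(-75) = 30235 - 1*(-1/75) = 30235 + 1/75 = 2267626/75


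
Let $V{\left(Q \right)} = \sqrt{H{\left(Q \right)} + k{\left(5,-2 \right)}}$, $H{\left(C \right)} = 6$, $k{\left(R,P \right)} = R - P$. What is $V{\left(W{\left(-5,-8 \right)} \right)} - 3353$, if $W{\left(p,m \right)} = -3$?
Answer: $-3353 + \sqrt{13} \approx -3349.4$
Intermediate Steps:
$V{\left(Q \right)} = \sqrt{13}$ ($V{\left(Q \right)} = \sqrt{6 + \left(5 - -2\right)} = \sqrt{6 + \left(5 + 2\right)} = \sqrt{6 + 7} = \sqrt{13}$)
$V{\left(W{\left(-5,-8 \right)} \right)} - 3353 = \sqrt{13} - 3353 = -3353 + \sqrt{13}$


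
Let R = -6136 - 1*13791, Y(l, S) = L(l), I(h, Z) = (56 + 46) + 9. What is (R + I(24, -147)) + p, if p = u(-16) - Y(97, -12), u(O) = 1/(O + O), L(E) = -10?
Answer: -633793/32 ≈ -19806.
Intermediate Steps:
I(h, Z) = 111 (I(h, Z) = 102 + 9 = 111)
Y(l, S) = -10
u(O) = 1/(2*O)
p = 319/32 (p = (½)/(-16) - 1*(-10) = (½)*(-1/16) + 10 = -1/32 + 10 = 319/32 ≈ 9.9688)
R = -19927 (R = -6136 - 13791 = -19927)
(R + I(24, -147)) + p = (-19927 + 111) + 319/32 = -19816 + 319/32 = -633793/32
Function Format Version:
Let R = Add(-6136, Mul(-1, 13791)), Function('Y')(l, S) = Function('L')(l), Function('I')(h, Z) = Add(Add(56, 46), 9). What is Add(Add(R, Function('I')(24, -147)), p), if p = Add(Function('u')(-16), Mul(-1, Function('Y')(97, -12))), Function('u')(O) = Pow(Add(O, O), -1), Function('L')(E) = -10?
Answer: Rational(-633793, 32) ≈ -19806.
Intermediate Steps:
Function('I')(h, Z) = 111 (Function('I')(h, Z) = Add(102, 9) = 111)
Function('Y')(l, S) = -10
Function('u')(O) = Mul(Rational(1, 2), Pow(O, -1)) (Function('u')(O) = Pow(Mul(2, O), -1) = Mul(Rational(1, 2), Pow(O, -1)))
p = Rational(319, 32) (p = Add(Mul(Rational(1, 2), Pow(-16, -1)), Mul(-1, -10)) = Add(Mul(Rational(1, 2), Rational(-1, 16)), 10) = Add(Rational(-1, 32), 10) = Rational(319, 32) ≈ 9.9688)
R = -19927 (R = Add(-6136, -13791) = -19927)
Add(Add(R, Function('I')(24, -147)), p) = Add(Add(-19927, 111), Rational(319, 32)) = Add(-19816, Rational(319, 32)) = Rational(-633793, 32)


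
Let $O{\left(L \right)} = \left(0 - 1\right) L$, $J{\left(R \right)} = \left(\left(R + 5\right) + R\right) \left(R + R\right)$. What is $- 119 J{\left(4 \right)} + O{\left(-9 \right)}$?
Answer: $-12367$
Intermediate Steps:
$J{\left(R \right)} = 2 R \left(5 + 2 R\right)$ ($J{\left(R \right)} = \left(\left(5 + R\right) + R\right) 2 R = \left(5 + 2 R\right) 2 R = 2 R \left(5 + 2 R\right)$)
$O{\left(L \right)} = - L$
$- 119 J{\left(4 \right)} + O{\left(-9 \right)} = - 119 \cdot 2 \cdot 4 \left(5 + 2 \cdot 4\right) - -9 = - 119 \cdot 2 \cdot 4 \left(5 + 8\right) + 9 = - 119 \cdot 2 \cdot 4 \cdot 13 + 9 = \left(-119\right) 104 + 9 = -12376 + 9 = -12367$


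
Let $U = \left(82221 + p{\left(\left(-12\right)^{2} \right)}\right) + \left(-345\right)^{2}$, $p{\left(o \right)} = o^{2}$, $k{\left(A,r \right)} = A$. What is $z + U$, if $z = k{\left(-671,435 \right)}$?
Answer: $221311$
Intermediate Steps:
$z = -671$
$U = 221982$ ($U = \left(82221 + \left(\left(-12\right)^{2}\right)^{2}\right) + \left(-345\right)^{2} = \left(82221 + 144^{2}\right) + 119025 = \left(82221 + 20736\right) + 119025 = 102957 + 119025 = 221982$)
$z + U = -671 + 221982 = 221311$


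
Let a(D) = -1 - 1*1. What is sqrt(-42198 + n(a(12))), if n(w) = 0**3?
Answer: I*sqrt(42198) ≈ 205.42*I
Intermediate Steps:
a(D) = -2 (a(D) = -1 - 1 = -2)
n(w) = 0
sqrt(-42198 + n(a(12))) = sqrt(-42198 + 0) = sqrt(-42198) = I*sqrt(42198)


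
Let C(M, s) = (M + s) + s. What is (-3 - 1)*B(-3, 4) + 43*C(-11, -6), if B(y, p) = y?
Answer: -977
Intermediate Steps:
C(M, s) = M + 2*s
(-3 - 1)*B(-3, 4) + 43*C(-11, -6) = (-3 - 1)*(-3) + 43*(-11 + 2*(-6)) = -4*(-3) + 43*(-11 - 12) = 12 + 43*(-23) = 12 - 989 = -977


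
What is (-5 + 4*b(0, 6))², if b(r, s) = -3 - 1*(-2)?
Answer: 81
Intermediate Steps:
b(r, s) = -1 (b(r, s) = -3 + 2 = -1)
(-5 + 4*b(0, 6))² = (-5 + 4*(-1))² = (-5 - 4)² = (-9)² = 81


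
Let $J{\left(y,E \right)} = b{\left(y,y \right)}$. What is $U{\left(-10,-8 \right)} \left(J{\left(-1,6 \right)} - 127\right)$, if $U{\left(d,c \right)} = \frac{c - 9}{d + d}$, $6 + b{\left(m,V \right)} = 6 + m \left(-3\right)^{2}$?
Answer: $- \frac{578}{5} \approx -115.6$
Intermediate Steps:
$b{\left(m,V \right)} = 9 m$ ($b{\left(m,V \right)} = -6 + \left(6 + m \left(-3\right)^{2}\right) = -6 + \left(6 + m 9\right) = -6 + \left(6 + 9 m\right) = 9 m$)
$J{\left(y,E \right)} = 9 y$
$U{\left(d,c \right)} = \frac{-9 + c}{2 d}$
$U{\left(-10,-8 \right)} \left(J{\left(-1,6 \right)} - 127\right) = \frac{-9 - 8}{2 \left(-10\right)} \left(9 \left(-1\right) - 127\right) = \frac{1}{2} \left(- \frac{1}{10}\right) \left(-17\right) \left(-9 - 127\right) = \frac{17}{20} \left(-136\right) = - \frac{578}{5}$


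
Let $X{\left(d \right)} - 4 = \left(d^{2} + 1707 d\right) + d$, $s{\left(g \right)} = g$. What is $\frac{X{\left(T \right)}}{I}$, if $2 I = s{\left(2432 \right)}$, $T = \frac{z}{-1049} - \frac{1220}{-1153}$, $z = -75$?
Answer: $\frac{2830156285636441}{1778865719498944} \approx 1.591$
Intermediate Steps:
$T = \frac{1366255}{1209497}$ ($T = - \frac{75}{-1049} - \frac{1220}{-1153} = \left(-75\right) \left(- \frac{1}{1049}\right) - - \frac{1220}{1153} = \frac{75}{1049} + \frac{1220}{1153} = \frac{1366255}{1209497} \approx 1.1296$)
$I = 1216$ ($I = \frac{1}{2} \cdot 2432 = 1216$)
$X{\left(d \right)} = 4 + d^{2} + 1708 d$ ($X{\left(d \right)} = 4 + \left(\left(d^{2} + 1707 d\right) + d\right) = 4 + \left(d^{2} + 1708 d\right) = 4 + d^{2} + 1708 d$)
$\frac{X{\left(T \right)}}{I} = \frac{4 + \left(\frac{1366255}{1209497}\right)^{2} + 1708 \cdot \frac{1366255}{1209497}}{1216} = \left(4 + \frac{1866652725025}{1462882993009} + \frac{2333563540}{1209497}\right) \frac{1}{1216} = \frac{2830156285636441}{1462882993009} \cdot \frac{1}{1216} = \frac{2830156285636441}{1778865719498944}$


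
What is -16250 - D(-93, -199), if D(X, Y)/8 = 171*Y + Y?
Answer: 257574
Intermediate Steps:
D(X, Y) = 1376*Y (D(X, Y) = 8*(171*Y + Y) = 8*(172*Y) = 1376*Y)
-16250 - D(-93, -199) = -16250 - 1376*(-199) = -16250 - 1*(-273824) = -16250 + 273824 = 257574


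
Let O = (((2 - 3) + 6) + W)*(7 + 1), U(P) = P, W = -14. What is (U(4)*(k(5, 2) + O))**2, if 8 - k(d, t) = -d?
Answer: 55696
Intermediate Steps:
k(d, t) = 8 + d (k(d, t) = 8 - (-1)*d = 8 + d)
O = -72 (O = (((2 - 3) + 6) - 14)*(7 + 1) = ((-1 + 6) - 14)*8 = (5 - 14)*8 = -9*8 = -72)
(U(4)*(k(5, 2) + O))**2 = (4*((8 + 5) - 72))**2 = (4*(13 - 72))**2 = (4*(-59))**2 = (-236)**2 = 55696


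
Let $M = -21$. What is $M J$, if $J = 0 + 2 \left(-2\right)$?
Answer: $84$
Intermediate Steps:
$J = -4$ ($J = 0 - 4 = -4$)
$M J = \left(-21\right) \left(-4\right) = 84$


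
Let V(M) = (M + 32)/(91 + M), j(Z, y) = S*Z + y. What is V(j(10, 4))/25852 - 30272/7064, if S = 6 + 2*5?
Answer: -6236234693/1455241395 ≈ -4.2854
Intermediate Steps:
S = 16 (S = 6 + 10 = 16)
j(Z, y) = y + 16*Z (j(Z, y) = 16*Z + y = y + 16*Z)
V(M) = (32 + M)/(91 + M)
V(j(10, 4))/25852 - 30272/7064 = ((32 + (4 + 16*10))/(91 + (4 + 16*10)))/25852 - 30272/7064 = ((32 + (4 + 160))/(91 + (4 + 160)))*(1/25852) - 30272*1/7064 = ((32 + 164)/(91 + 164))*(1/25852) - 3784/883 = (196/255)*(1/25852) - 3784/883 = 49/1648065 - 3784/883 = -6236234693/1455241395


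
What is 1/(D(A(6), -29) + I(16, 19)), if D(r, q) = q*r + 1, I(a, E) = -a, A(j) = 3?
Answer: -1/102 ≈ -0.0098039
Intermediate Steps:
D(r, q) = 1 + q*r
1/(D(A(6), -29) + I(16, 19)) = 1/((1 - 29*3) - 1*16) = 1/((1 - 87) - 16) = 1/(-86 - 16) = 1/(-102) = -1/102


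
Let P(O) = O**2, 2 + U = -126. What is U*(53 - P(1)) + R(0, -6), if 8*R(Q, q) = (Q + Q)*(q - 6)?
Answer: -6656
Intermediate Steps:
R(Q, q) = Q*(-6 + q)/4 (R(Q, q) = ((Q + Q)*(q - 6))/8 = ((2*Q)*(-6 + q))/8 = (2*Q*(-6 + q))/8 = Q*(-6 + q)/4)
U = -128 (U = -2 - 126 = -128)
U*(53 - P(1)) + R(0, -6) = -128*(53 - 1*1**2) + (1/4)*0*(-6 - 6) = -128*(53 - 1*1) + (1/4)*0*(-12) = -128*(53 - 1) + 0 = -128*52 + 0 = -6656 + 0 = -6656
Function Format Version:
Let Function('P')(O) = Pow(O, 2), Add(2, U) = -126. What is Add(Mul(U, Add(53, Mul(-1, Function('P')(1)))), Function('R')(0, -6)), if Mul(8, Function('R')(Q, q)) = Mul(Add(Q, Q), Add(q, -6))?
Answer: -6656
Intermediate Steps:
Function('R')(Q, q) = Mul(Rational(1, 4), Q, Add(-6, q)) (Function('R')(Q, q) = Mul(Rational(1, 8), Mul(Add(Q, Q), Add(q, -6))) = Mul(Rational(1, 8), Mul(Mul(2, Q), Add(-6, q))) = Mul(Rational(1, 8), Mul(2, Q, Add(-6, q))) = Mul(Rational(1, 4), Q, Add(-6, q)))
U = -128 (U = Add(-2, -126) = -128)
Add(Mul(U, Add(53, Mul(-1, Function('P')(1)))), Function('R')(0, -6)) = Add(Mul(-128, Add(53, Mul(-1, Pow(1, 2)))), Mul(Rational(1, 4), 0, Add(-6, -6))) = Add(Mul(-128, Add(53, Mul(-1, 1))), Mul(Rational(1, 4), 0, -12)) = Add(Mul(-128, Add(53, -1)), 0) = Add(Mul(-128, 52), 0) = Add(-6656, 0) = -6656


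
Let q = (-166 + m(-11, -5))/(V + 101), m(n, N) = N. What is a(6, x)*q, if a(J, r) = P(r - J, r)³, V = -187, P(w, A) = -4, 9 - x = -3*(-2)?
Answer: -5472/43 ≈ -127.26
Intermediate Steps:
x = 3 (x = 9 - (-3)*(-2) = 9 - 1*6 = 9 - 6 = 3)
a(J, r) = -64 (a(J, r) = (-4)³ = -64)
q = 171/86 (q = (-166 - 5)/(-187 + 101) = -171/(-86) = -171*(-1/86) = 171/86 ≈ 1.9884)
a(6, x)*q = -64*171/86 = -5472/43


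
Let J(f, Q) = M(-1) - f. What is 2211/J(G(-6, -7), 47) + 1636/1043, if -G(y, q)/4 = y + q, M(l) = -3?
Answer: -201463/5215 ≈ -38.631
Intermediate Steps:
G(y, q) = -4*q - 4*y (G(y, q) = -4*(y + q) = -4*(q + y) = -4*q - 4*y)
J(f, Q) = -3 - f
2211/J(G(-6, -7), 47) + 1636/1043 = 2211/(-3 - (-4*(-7) - 4*(-6))) + 1636/1043 = 2211/(-3 - (28 + 24)) + 1636*(1/1043) = 2211/(-3 - 1*52) + 1636/1043 = 2211/(-3 - 52) + 1636/1043 = 2211/(-55) + 1636/1043 = 2211*(-1/55) + 1636/1043 = -201/5 + 1636/1043 = -201463/5215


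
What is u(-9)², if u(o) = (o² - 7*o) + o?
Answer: 18225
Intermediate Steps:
u(o) = o² - 6*o
u(-9)² = (-9*(-6 - 9))² = (-9*(-15))² = 135² = 18225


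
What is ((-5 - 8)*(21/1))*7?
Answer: -1911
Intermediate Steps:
((-5 - 8)*(21/1))*7 = -273*7 = -1911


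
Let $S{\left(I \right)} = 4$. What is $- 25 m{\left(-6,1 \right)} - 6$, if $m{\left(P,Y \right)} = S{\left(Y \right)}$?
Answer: $-106$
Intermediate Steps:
$m{\left(P,Y \right)} = 4$
$- 25 m{\left(-6,1 \right)} - 6 = \left(-25\right) 4 - 6 = -100 - 6 = -106$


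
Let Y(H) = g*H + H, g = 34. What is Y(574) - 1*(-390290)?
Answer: 410380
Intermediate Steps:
Y(H) = 35*H (Y(H) = 34*H + H = 35*H)
Y(574) - 1*(-390290) = 35*574 - 1*(-390290) = 20090 + 390290 = 410380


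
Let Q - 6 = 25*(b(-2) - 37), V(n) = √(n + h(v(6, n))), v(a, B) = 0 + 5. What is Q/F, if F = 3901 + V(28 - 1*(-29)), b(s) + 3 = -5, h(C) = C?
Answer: -4365219/15217739 + 1119*√62/15217739 ≈ -0.28627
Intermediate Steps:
v(a, B) = 5
b(s) = -8 (b(s) = -3 - 5 = -8)
V(n) = √(5 + n) (V(n) = √(n + 5) = √(5 + n))
F = 3901 + √62 (F = 3901 + √(5 + (28 - 1*(-29))) = 3901 + √(5 + (28 + 29)) = 3901 + √(5 + 57) = 3901 + √62 ≈ 3908.9)
Q = -1119 (Q = 6 + 25*(-8 - 37) = 6 + 25*(-45) = 6 - 1125 = -1119)
Q/F = -1119/(3901 + √62)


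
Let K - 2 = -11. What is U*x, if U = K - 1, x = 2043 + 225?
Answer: -22680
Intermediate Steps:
x = 2268
K = -9 (K = 2 - 11 = -9)
U = -10 (U = -9 - 1 = -10)
U*x = -10*2268 = -22680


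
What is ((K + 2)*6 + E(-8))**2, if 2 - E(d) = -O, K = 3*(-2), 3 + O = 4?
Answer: 441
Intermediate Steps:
O = 1 (O = -3 + 4 = 1)
K = -6
E(d) = 3 (E(d) = 2 - (-1) = 2 - 1*(-1) = 2 + 1 = 3)
((K + 2)*6 + E(-8))**2 = ((-6 + 2)*6 + 3)**2 = (-4*6 + 3)**2 = (-24 + 3)**2 = (-21)**2 = 441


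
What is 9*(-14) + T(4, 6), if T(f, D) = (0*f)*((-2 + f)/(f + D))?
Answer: -126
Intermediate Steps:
T(f, D) = 0 (T(f, D) = 0*((-2 + f)/(D + f)) = 0)
9*(-14) + T(4, 6) = 9*(-14) + 0 = -126 + 0 = -126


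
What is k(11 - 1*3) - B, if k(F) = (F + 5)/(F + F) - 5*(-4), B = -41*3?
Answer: 2301/16 ≈ 143.81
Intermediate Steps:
B = -123
k(F) = 20 + (5 + F)/(2*F) (k(F) = (5 + F)/((2*F)) + 20 = (5 + F)*(1/(2*F)) + 20 = (5 + F)/(2*F) + 20 = 20 + (5 + F)/(2*F))
k(11 - 1*3) - B = (5 + 41*(11 - 1*3))/(2*(11 - 1*3)) - 1*(-123) = (5 + 41*(11 - 3))/(2*(11 - 3)) + 123 = (½)*(5 + 41*8)/8 + 123 = (½)*(⅛)*(5 + 328) + 123 = (½)*(⅛)*333 + 123 = 333/16 + 123 = 2301/16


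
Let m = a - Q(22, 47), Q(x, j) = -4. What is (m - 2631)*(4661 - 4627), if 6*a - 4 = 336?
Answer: -262174/3 ≈ -87391.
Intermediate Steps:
a = 170/3 (a = 2/3 + (1/6)*336 = 2/3 + 56 = 170/3 ≈ 56.667)
m = 182/3 (m = 170/3 - 1*(-4) = 170/3 + 4 = 182/3 ≈ 60.667)
(m - 2631)*(4661 - 4627) = (182/3 - 2631)*(4661 - 4627) = -7711/3*34 = -262174/3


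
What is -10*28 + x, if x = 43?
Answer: -237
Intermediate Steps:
-10*28 + x = -10*28 + 43 = -280 + 43 = -237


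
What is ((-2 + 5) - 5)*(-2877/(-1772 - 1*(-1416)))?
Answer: -2877/178 ≈ -16.163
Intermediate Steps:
((-2 + 5) - 5)*(-2877/(-1772 - 1*(-1416))) = (3 - 5)*(-2877/(-1772 + 1416)) = -(-5754)/(-356) = -(-5754)*(-1)/356 = -2*2877/356 = -2877/178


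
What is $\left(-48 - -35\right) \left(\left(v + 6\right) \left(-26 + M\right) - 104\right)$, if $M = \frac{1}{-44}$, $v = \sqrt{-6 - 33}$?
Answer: $\frac{74399}{22} + \frac{14885 i \sqrt{39}}{44} \approx 3381.8 + 2112.7 i$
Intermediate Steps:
$v = i \sqrt{39}$ ($v = \sqrt{-39} = i \sqrt{39} \approx 6.245 i$)
$M = - \frac{1}{44} \approx -0.022727$
$\left(-48 - -35\right) \left(\left(v + 6\right) \left(-26 + M\right) - 104\right) = \left(-48 - -35\right) \left(\left(i \sqrt{39} + 6\right) \left(-26 - \frac{1}{44}\right) - 104\right) = \left(-48 + 35\right) \left(\left(6 + i \sqrt{39}\right) \left(- \frac{1145}{44}\right) - 104\right) = - 13 \left(\left(- \frac{3435}{22} - \frac{1145 i \sqrt{39}}{44}\right) - 104\right) = - 13 \left(- \frac{5723}{22} - \frac{1145 i \sqrt{39}}{44}\right) = \frac{74399}{22} + \frac{14885 i \sqrt{39}}{44}$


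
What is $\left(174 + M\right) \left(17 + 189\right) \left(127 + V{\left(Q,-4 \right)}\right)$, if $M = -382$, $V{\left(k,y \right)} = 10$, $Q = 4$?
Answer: $-5870176$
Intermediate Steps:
$\left(174 + M\right) \left(17 + 189\right) \left(127 + V{\left(Q,-4 \right)}\right) = \left(174 - 382\right) \left(17 + 189\right) \left(127 + 10\right) = - 208 \cdot 206 \cdot 137 = \left(-208\right) 28222 = -5870176$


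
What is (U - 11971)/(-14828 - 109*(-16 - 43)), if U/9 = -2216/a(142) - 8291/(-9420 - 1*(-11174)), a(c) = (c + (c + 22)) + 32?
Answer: 3578617145/2489089122 ≈ 1.4377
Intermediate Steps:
a(c) = 54 + 2*c (a(c) = (c + (22 + c)) + 32 = (22 + 2*c) + 32 = 54 + 2*c)
U = -30101499/296426 (U = 9*(-2216/(54 + 2*142) - 8291/(-9420 - 1*(-11174))) = 9*(-2216/(54 + 284) - 8291/(-9420 + 11174)) = 9*(-2216/338 - 8291/1754) = 9*(-2216*1/338 - 8291*1/1754) = 9*(-1108/169 - 8291/1754) = 9*(-3344611/296426) = -30101499/296426 ≈ -101.55)
(U - 11971)/(-14828 - 109*(-16 - 43)) = (-30101499/296426 - 11971)/(-14828 - 109*(-16 - 43)) = -3578617145/(296426*(-14828 - 109*(-59))) = -3578617145/(296426*(-14828 + 6431)) = -3578617145/296426/(-8397) = -3578617145/296426*(-1/8397) = 3578617145/2489089122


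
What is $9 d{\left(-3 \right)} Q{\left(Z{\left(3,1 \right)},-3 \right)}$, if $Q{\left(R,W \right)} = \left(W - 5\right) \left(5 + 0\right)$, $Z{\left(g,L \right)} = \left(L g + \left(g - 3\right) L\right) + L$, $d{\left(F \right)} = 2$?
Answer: $-720$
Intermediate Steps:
$Z{\left(g,L \right)} = L + L g + L \left(-3 + g\right)$ ($Z{\left(g,L \right)} = \left(L g + \left(-3 + g\right) L\right) + L = \left(L g + L \left(-3 + g\right)\right) + L = L + L g + L \left(-3 + g\right)$)
$Q{\left(R,W \right)} = -25 + 5 W$ ($Q{\left(R,W \right)} = \left(-5 + W\right) 5 = -25 + 5 W$)
$9 d{\left(-3 \right)} Q{\left(Z{\left(3,1 \right)},-3 \right)} = 9 \cdot 2 \left(-25 + 5 \left(-3\right)\right) = 18 \left(-25 - 15\right) = 18 \left(-40\right) = -720$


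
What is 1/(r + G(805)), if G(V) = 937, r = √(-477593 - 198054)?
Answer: 937/1553616 - I*√675647/1553616 ≈ 0.00060311 - 0.00052907*I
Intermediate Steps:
r = I*√675647 (r = √(-675647) = I*√675647 ≈ 821.98*I)
1/(r + G(805)) = 1/(I*√675647 + 937) = 1/(937 + I*√675647)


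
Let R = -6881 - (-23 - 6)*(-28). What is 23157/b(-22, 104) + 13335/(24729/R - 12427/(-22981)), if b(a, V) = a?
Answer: -320469082656/53057741 ≈ -6040.0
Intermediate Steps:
R = -7693 (R = -6881 - (-29)*(-28) = -6881 - 1*812 = -6881 - 812 = -7693)
23157/b(-22, 104) + 13335/(24729/R - 12427/(-22981)) = 23157/(-22) + 13335/(24729/(-7693) - 12427/(-22981)) = 23157*(-1/22) + 13335/(24729*(-1/7693) - 12427*(-1/22981)) = -23157/22 + 13335/(-24729/7693 + 12427/22981) = -23157/22 + 13335/(-9646862/3608017) = -23157/22 + 13335*(-3608017/9646862) = -23157/22 - 48112906695/9646862 = -320469082656/53057741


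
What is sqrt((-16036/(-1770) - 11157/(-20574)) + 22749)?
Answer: sqrt(10350040956989970)/674370 ≈ 150.86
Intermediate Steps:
sqrt((-16036/(-1770) - 11157/(-20574)) + 22749) = sqrt((-16036*(-1/1770) - 11157*(-1/20574)) + 22749) = sqrt((8018/885 + 3719/6858) + 22749) = sqrt(19426253/2023110 + 22749) = sqrt(46043155643/2023110) = sqrt(10350040956989970)/674370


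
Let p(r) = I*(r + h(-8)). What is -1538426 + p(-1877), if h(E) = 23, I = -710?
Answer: -222086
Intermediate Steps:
p(r) = -16330 - 710*r (p(r) = -710*(r + 23) = -710*(23 + r) = -16330 - 710*r)
-1538426 + p(-1877) = -1538426 + (-16330 - 710*(-1877)) = -1538426 + (-16330 + 1332670) = -1538426 + 1316340 = -222086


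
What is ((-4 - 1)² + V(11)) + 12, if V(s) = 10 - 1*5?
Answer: 42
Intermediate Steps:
V(s) = 5 (V(s) = 10 - 5 = 5)
((-4 - 1)² + V(11)) + 12 = ((-4 - 1)² + 5) + 12 = ((-5)² + 5) + 12 = (25 + 5) + 12 = 30 + 12 = 42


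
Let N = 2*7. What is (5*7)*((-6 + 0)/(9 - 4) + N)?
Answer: 448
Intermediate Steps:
N = 14
(5*7)*((-6 + 0)/(9 - 4) + N) = (5*7)*((-6 + 0)/(9 - 4) + 14) = 35*(-6/5 + 14) = 35*(64/5) = 448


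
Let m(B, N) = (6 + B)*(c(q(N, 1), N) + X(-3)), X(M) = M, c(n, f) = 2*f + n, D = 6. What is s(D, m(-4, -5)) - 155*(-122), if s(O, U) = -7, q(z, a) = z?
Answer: 18903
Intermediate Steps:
c(n, f) = n + 2*f
m(B, N) = (-3 + 3*N)*(6 + B) (m(B, N) = (6 + B)*((N + 2*N) - 3) = (6 + B)*(3*N - 3) = (6 + B)*(-3 + 3*N) = (-3 + 3*N)*(6 + B))
s(D, m(-4, -5)) - 155*(-122) = -7 - 155*(-122) = -7 + 18910 = 18903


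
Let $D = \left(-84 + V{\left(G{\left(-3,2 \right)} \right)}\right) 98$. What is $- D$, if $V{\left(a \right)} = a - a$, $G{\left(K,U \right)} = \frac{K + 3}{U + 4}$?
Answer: $8232$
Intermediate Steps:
$G{\left(K,U \right)} = \frac{3 + K}{4 + U}$
$V{\left(a \right)} = 0$
$D = -8232$ ($D = \left(-84 + 0\right) 98 = \left(-84\right) 98 = -8232$)
$- D = \left(-1\right) \left(-8232\right) = 8232$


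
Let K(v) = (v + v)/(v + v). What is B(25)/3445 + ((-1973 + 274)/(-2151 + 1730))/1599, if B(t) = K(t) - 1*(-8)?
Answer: 916282/178392435 ≈ 0.0051363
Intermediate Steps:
K(v) = 1 (K(v) = (2*v)/((2*v)) = (2*v)*(1/(2*v)) = 1)
B(t) = 9 (B(t) = 1 - 1*(-8) = 1 + 8 = 9)
B(25)/3445 + ((-1973 + 274)/(-2151 + 1730))/1599 = 9/3445 + ((-1973 + 274)/(-2151 + 1730))/1599 = 9*(1/3445) - 1699/(-421)*(1/1599) = 9/3445 - 1699*(-1/421)*(1/1599) = 9/3445 + (1699/421)*(1/1599) = 9/3445 + 1699/673179 = 916282/178392435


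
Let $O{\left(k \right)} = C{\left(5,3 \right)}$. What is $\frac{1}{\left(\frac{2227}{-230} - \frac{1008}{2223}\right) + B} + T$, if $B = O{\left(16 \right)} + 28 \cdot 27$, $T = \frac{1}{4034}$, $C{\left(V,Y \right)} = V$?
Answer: $\frac{271828121}{172076647754} \approx 0.0015797$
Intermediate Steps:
$O{\left(k \right)} = 5$
$T = \frac{1}{4034} \approx 0.00024789$
$B = 761$ ($B = 5 + 28 \cdot 27 = 5 + 756 = 761$)
$\frac{1}{\left(\frac{2227}{-230} - \frac{1008}{2223}\right) + B} + T = \frac{1}{\left(\frac{2227}{-230} - \frac{1008}{2223}\right) + 761} + \frac{1}{4034} = \frac{1}{\left(2227 \left(- \frac{1}{230}\right) - \frac{112}{247}\right) + 761} + \frac{1}{4034} = \frac{1}{\left(- \frac{2227}{230} - \frac{112}{247}\right) + 761} + \frac{1}{4034} = \frac{1}{- \frac{575829}{56810} + 761} + \frac{1}{4034} = \frac{1}{\frac{42656581}{56810}} + \frac{1}{4034} = \frac{56810}{42656581} + \frac{1}{4034} = \frac{271828121}{172076647754}$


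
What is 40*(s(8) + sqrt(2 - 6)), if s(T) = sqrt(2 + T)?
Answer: 40*sqrt(10) + 80*I ≈ 126.49 + 80.0*I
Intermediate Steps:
40*(s(8) + sqrt(2 - 6)) = 40*(sqrt(2 + 8) + sqrt(2 - 6)) = 40*(sqrt(10) + sqrt(-4)) = 40*(sqrt(10) + 2*I) = 40*sqrt(10) + 80*I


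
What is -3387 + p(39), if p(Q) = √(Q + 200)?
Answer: -3387 + √239 ≈ -3371.5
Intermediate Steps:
p(Q) = √(200 + Q)
-3387 + p(39) = -3387 + √(200 + 39) = -3387 + √239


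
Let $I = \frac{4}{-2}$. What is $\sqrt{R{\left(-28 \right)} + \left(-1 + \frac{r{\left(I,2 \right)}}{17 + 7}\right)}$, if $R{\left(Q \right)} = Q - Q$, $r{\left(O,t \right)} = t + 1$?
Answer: $\frac{i \sqrt{14}}{4} \approx 0.93541 i$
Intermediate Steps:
$I = -2$ ($I = 4 \left(- \frac{1}{2}\right) = -2$)
$r{\left(O,t \right)} = 1 + t$
$R{\left(Q \right)} = 0$
$\sqrt{R{\left(-28 \right)} + \left(-1 + \frac{r{\left(I,2 \right)}}{17 + 7}\right)} = \sqrt{0 - \left(1 - \frac{1 + 2}{17 + 7}\right)} = \sqrt{0 - \left(1 - \frac{3}{24}\right)} = \sqrt{0 + \left(-1 + 3 \cdot \frac{1}{24}\right)} = \sqrt{0 + \left(-1 + \frac{1}{8}\right)} = \sqrt{0 - \frac{7}{8}} = \sqrt{- \frac{7}{8}} = \frac{i \sqrt{14}}{4}$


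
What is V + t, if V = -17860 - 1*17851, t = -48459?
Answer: -84170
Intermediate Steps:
V = -35711 (V = -17860 - 17851 = -35711)
V + t = -35711 - 48459 = -84170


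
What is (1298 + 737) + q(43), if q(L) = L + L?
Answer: 2121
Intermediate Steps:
q(L) = 2*L
(1298 + 737) + q(43) = (1298 + 737) + 2*43 = 2035 + 86 = 2121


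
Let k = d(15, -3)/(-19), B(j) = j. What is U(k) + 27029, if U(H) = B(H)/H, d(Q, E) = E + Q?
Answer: 27030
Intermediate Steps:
k = -12/19 (k = (-3 + 15)/(-19) = 12*(-1/19) = -12/19 ≈ -0.63158)
U(H) = 1 (U(H) = H/H = 1)
U(k) + 27029 = 1 + 27029 = 27030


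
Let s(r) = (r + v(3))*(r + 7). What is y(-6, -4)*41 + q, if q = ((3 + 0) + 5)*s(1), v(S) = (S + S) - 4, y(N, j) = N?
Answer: -54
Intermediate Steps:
v(S) = -4 + 2*S (v(S) = 2*S - 4 = -4 + 2*S)
s(r) = (2 + r)*(7 + r) (s(r) = (r + (-4 + 2*3))*(r + 7) = (r + (-4 + 6))*(7 + r) = (r + 2)*(7 + r) = (2 + r)*(7 + r))
q = 192 (q = ((3 + 0) + 5)*(14 + 1² + 9*1) = (3 + 5)*(14 + 1 + 9) = 8*24 = 192)
y(-6, -4)*41 + q = -6*41 + 192 = -246 + 192 = -54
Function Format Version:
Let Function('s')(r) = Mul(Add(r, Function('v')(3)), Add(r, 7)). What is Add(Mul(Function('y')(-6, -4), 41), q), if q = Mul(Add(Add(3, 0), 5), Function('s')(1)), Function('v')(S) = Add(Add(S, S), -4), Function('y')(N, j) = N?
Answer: -54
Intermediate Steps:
Function('v')(S) = Add(-4, Mul(2, S)) (Function('v')(S) = Add(Mul(2, S), -4) = Add(-4, Mul(2, S)))
Function('s')(r) = Mul(Add(2, r), Add(7, r)) (Function('s')(r) = Mul(Add(r, Add(-4, Mul(2, 3))), Add(r, 7)) = Mul(Add(r, Add(-4, 6)), Add(7, r)) = Mul(Add(r, 2), Add(7, r)) = Mul(Add(2, r), Add(7, r)))
q = 192 (q = Mul(Add(Add(3, 0), 5), Add(14, Pow(1, 2), Mul(9, 1))) = Mul(Add(3, 5), Add(14, 1, 9)) = Mul(8, 24) = 192)
Add(Mul(Function('y')(-6, -4), 41), q) = Add(Mul(-6, 41), 192) = Add(-246, 192) = -54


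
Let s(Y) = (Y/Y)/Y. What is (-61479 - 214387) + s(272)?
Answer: -75035551/272 ≈ -2.7587e+5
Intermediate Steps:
s(Y) = 1/Y
(-61479 - 214387) + s(272) = (-61479 - 214387) + 1/272 = -275866 + 1/272 = -75035551/272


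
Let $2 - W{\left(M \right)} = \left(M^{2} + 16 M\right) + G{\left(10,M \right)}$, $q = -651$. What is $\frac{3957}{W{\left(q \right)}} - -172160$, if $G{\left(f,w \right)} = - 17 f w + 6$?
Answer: $\frac{90221993483}{524059} \approx 1.7216 \cdot 10^{5}$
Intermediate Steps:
$G{\left(f,w \right)} = 6 - 17 f w$ ($G{\left(f,w \right)} = - 17 f w + 6 = 6 - 17 f w$)
$W{\left(M \right)} = -4 - M^{2} + 154 M$ ($W{\left(M \right)} = 2 - \left(\left(M^{2} + 16 M\right) + \left(6 - 170 M\right)\right) = 2 - \left(\left(M^{2} + 16 M\right) - \left(-6 + 170 M\right)\right) = 2 - \left(6 + M^{2} - 154 M\right) = -4 - M^{2} + 154 M$)
$\frac{3957}{W{\left(q \right)}} - -172160 = \frac{3957}{-4 - \left(-651\right)^{2} + 154 \left(-651\right)} - -172160 = \frac{3957}{-4 - 423801 - 100254} + 172160 = \frac{3957}{-524059} + 172160 = 3957 \left(- \frac{1}{524059}\right) + 172160 = - \frac{3957}{524059} + 172160 = \frac{90221993483}{524059}$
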